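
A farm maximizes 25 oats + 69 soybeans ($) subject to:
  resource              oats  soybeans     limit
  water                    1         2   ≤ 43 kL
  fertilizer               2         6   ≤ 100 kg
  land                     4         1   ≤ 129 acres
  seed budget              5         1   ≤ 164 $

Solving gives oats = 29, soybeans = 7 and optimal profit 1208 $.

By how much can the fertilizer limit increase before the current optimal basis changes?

Binding constraints: water, fertilizer. The basis is B = [[1,2],[2,6]] with det 2.
Per unit increase in fertilizer, x* moves by d = (-1, 0.5).
The basis stays optimal until oats reaches 0; allowable increase = 29 kg.

29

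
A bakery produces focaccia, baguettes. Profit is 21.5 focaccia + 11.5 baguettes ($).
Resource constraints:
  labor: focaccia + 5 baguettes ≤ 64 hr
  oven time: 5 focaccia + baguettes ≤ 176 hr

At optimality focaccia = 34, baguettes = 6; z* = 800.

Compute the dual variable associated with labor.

Check each constraint at x*: labor 64/64 (tight); oven time 176/176 (tight).
From A_Bᵀ y = c: 1·y_labor + 5·y_oven time = 21.5; 5·y_labor + 1·y_oven time = 11.5.
→ y_labor = 1.5 and y_oven time = 4.
Shadow price of labor = 1.5.

1.5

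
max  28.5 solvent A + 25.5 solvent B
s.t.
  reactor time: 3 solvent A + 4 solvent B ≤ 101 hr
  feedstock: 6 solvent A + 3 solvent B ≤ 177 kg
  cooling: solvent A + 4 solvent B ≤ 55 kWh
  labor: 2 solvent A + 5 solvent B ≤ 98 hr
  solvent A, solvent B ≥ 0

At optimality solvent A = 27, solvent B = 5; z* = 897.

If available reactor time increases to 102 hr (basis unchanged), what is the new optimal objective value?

Binding: reactor time and feedstock. Non-binding: cooling (8 unused), labor (19 unused).
By complementary slackness, y = 0 for the non-binding constraints.
The binding rows give the dual system: 3·y_reactor time + 6·y_feedstock = 28.5 and 4·y_reactor time + 3·y_feedstock = 25.5.
→ y_reactor time = 4.5 and y_feedstock = 2.5.
Δz = y_reactor time·Δb = 4.5 × (1) = 4.5, so new z* = 897 + 4.5 = 901.5.

901.5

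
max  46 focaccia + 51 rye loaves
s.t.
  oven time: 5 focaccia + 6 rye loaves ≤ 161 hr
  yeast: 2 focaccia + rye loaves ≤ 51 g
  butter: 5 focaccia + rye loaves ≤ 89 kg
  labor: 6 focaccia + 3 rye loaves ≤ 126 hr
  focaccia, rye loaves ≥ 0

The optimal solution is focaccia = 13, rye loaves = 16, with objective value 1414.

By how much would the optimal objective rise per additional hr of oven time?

8

Check each constraint at x*: oven time 161/161 (tight); yeast 42/51 (slack 9); butter 81/89 (slack 8); labor 126/126 (tight).
By complementary slackness, y = 0 for the non-binding constraints.
The binding rows give the dual system: 5·y_oven time + 6·y_labor = 46 and 6·y_oven time + 3·y_labor = 51.
Solving: y_oven time = 8, y_labor = 1.
Shadow price of oven time = 8.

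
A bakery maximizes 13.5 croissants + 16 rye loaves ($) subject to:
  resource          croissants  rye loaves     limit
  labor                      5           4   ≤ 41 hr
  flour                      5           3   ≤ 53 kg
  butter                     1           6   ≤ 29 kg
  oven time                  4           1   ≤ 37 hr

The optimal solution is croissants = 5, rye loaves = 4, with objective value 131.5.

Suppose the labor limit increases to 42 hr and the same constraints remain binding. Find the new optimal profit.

Check each constraint at x*: labor 41/41 (tight); flour 37/53 (slack 16); butter 29/29 (tight); oven time 24/37 (slack 13).
By complementary slackness, y = 0 for the non-binding constraints.
From A_Bᵀ y = c: 5·y_labor + 1·y_butter = 13.5; 4·y_labor + 6·y_butter = 16.
This yields shadow prices y_labor = 2.5, y_butter = 1.
Δz = y_labor·Δb = 2.5 × (1) = 2.5, so new z* = 131.5 + 2.5 = 134.

134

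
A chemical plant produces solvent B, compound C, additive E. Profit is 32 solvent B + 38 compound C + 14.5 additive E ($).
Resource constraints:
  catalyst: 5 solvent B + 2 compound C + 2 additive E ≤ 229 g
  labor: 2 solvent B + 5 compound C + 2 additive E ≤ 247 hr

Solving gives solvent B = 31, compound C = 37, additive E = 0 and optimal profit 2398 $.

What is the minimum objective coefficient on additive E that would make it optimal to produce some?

20

Both catalyst and labor are binding at x*.
Dual feasibility on the basic columns requires 5·y_catalyst + 2·y_labor = 32, 2·y_catalyst + 5·y_labor = 38.
This yields shadow prices y_catalyst = 4, y_labor = 6.
additive E enters the basis when its profit ≥ yᵀa₃ = 4·2 + 6·2 = 20.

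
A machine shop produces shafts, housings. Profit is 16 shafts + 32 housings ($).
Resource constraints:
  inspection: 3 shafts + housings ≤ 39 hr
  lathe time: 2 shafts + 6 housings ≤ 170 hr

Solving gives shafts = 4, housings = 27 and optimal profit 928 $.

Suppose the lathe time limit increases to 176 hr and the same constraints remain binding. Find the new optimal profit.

At the optimum: inspection uses 39 of 39 (binding); lathe time uses 170 of 170 (binding).
From A_Bᵀ y = c: 3·y_inspection + 2·y_lathe time = 16; 1·y_inspection + 6·y_lathe time = 32.
→ y_inspection = 2 and y_lathe time = 5.
Δz = y_lathe time·Δb = 5 × (6) = 30, so new z* = 928 + 30 = 958.

958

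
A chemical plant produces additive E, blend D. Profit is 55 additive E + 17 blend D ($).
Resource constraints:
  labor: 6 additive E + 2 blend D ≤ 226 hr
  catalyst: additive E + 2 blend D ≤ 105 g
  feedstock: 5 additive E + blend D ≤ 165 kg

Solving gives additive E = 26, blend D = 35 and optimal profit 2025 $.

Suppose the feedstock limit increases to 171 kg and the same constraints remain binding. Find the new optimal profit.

Binding: labor and feedstock. Non-binding: catalyst (9 unused).
Slack constraints have shadow price 0 (complementary slackness).
The binding rows give the dual system: 6·y_labor + 5·y_feedstock = 55 and 2·y_labor + 1·y_feedstock = 17.
Solving: y_labor = 7.5, y_feedstock = 2.
Δz = y_feedstock·Δb = 2 × (6) = 12, so new z* = 2025 + 12 = 2037.

2037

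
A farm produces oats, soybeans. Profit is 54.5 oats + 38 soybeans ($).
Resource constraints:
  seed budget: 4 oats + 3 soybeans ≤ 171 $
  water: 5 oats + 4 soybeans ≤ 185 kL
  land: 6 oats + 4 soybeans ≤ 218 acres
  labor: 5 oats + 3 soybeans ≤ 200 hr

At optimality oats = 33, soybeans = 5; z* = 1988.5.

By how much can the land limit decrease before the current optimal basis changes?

Binding constraints: water, land. The basis is B = [[5,4],[6,4]] with det -4.
Per unit decrease in land, x* moves by d = (-1, 1.25).
The basis stays optimal until oats reaches 0; allowable decrease = 33 acres.

33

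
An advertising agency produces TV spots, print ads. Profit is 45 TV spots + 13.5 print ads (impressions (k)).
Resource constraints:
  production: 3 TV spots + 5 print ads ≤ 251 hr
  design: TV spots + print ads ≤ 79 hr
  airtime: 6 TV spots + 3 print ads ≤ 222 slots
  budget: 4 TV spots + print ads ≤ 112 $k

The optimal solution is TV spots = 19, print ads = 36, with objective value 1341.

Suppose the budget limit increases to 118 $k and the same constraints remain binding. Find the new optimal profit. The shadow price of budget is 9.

1395

Δb = 6, so new z* = 1341 + (9)·(6) = 1341 + 54 = 1395.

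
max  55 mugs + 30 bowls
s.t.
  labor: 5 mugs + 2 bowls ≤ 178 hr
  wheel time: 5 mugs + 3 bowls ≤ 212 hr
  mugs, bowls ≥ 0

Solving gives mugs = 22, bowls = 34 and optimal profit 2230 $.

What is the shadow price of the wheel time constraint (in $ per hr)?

At the optimum: labor uses 178 of 178 (binding); wheel time uses 212 of 212 (binding).
The binding rows give the dual system: 5·y_labor + 5·y_wheel time = 55 and 2·y_labor + 3·y_wheel time = 30.
→ y_labor = 3 and y_wheel time = 8.
Shadow price of wheel time = 8.

8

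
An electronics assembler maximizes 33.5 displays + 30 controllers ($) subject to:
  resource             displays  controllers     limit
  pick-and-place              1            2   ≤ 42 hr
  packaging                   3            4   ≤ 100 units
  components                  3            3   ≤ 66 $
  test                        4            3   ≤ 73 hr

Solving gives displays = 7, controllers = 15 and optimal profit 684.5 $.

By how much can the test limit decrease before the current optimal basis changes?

5

Binding constraints: components, test. The basis is B = [[3,3],[4,3]] with det -3.
Per unit decrease in test, x* moves by d = (-1, 1).
The basis stays optimal until pick-and-place becomes binding; allowable decrease = 5 hr.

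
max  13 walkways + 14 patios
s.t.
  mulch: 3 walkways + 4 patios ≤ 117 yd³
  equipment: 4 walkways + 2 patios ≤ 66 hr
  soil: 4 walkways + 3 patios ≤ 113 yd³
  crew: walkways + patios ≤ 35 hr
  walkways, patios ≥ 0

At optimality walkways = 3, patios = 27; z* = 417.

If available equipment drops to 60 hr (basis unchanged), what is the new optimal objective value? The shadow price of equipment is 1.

Δb = -6, so new z* = 417 + (1)·(-6) = 417 − 6 = 411.

411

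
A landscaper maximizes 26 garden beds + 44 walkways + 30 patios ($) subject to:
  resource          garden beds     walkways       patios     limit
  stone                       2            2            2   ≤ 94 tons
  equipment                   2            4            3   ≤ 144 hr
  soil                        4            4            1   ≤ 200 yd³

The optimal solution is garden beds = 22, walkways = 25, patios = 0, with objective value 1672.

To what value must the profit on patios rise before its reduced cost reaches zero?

35

Check each constraint at x*: stone 94/94 (tight); equipment 144/144 (tight); soil 188/200 (slack 12).
By complementary slackness, y = 0 for the non-binding constraint.
From A_Bᵀ y = c: 2·y_stone + 2·y_equipment = 26; 2·y_stone + 4·y_equipment = 44.
This yields shadow prices y_stone = 4, y_equipment = 9.
patios enters the basis when its profit ≥ yᵀa₃ = 4·2 + 9·3 = 35.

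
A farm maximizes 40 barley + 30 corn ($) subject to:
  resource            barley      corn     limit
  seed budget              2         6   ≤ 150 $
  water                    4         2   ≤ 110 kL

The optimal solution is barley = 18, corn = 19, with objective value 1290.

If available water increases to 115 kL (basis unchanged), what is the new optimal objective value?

1335

Check each constraint at x*: seed budget 150/150 (tight); water 110/110 (tight).
From A_Bᵀ y = c: 2·y_seed budget + 4·y_water = 40; 6·y_seed budget + 2·y_water = 30.
→ y_seed budget = 2 and y_water = 9.
Δz = y_water·Δb = 9 × (5) = 45, so new z* = 1290 + 45 = 1335.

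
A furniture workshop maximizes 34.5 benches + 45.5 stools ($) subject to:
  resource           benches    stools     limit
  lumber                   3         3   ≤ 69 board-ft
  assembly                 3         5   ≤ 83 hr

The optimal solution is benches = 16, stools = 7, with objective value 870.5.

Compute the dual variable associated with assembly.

5.5

Both lumber and assembly are binding at x*.
From A_Bᵀ y = c: 3·y_lumber + 3·y_assembly = 34.5; 3·y_lumber + 5·y_assembly = 45.5.
Solving: y_lumber = 6, y_assembly = 5.5.
Shadow price of assembly = 5.5.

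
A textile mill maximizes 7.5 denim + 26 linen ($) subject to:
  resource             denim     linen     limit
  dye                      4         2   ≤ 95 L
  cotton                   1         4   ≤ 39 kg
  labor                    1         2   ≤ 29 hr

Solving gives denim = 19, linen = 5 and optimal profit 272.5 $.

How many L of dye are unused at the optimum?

dye used = 4·19 + 2·5 = 86; slack = 95 − 86 = 9.

9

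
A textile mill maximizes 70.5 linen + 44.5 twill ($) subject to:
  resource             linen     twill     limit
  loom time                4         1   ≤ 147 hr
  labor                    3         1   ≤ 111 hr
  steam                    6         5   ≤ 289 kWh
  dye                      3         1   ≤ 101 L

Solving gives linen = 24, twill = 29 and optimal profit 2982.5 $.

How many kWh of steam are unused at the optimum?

steam used = 6·24 + 5·29 = 289; slack = 289 − 289 = 0.

0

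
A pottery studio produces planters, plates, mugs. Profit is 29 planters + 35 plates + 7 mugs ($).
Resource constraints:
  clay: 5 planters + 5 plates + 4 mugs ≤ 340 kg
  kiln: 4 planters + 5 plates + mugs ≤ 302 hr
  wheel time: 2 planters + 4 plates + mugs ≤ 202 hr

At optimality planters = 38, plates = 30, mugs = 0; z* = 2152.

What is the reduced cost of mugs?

-3

At the optimum: clay uses 340 of 340 (binding); kiln uses 302 of 302 (binding); wheel time uses 196 of 202 (slack = 6).
Since wheel time is not tight, its dual is 0.
Dual feasibility on the basic columns requires 5·y_clay + 4·y_kiln = 29, 5·y_clay + 5·y_kiln = 35.
→ y_clay = 1 and y_kiln = 6.
Reduced cost of mugs: c₃ − yᵀa₃ = 7 − (1·4 + 6·1) = 7 − 10 = -3.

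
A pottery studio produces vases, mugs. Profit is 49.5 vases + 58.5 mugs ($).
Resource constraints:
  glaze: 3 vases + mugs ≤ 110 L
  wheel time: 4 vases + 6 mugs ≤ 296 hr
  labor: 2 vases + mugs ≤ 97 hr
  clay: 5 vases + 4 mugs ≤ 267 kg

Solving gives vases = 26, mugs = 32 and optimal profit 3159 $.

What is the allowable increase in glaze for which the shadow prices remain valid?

Binding constraints: glaze, wheel time. The basis is B = [[3,1],[4,6]] with det 14.
Per unit increase in glaze, x* moves by d = (0.4286, -0.2857).
The basis stays optimal until clay becomes binding; allowable increase = 9 L.

9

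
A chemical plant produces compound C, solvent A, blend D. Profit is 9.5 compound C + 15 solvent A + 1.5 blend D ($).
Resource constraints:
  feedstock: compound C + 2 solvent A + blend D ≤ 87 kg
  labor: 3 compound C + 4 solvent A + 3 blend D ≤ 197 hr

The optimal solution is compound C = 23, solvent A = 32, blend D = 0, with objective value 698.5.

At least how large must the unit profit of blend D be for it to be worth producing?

At the optimum: feedstock uses 87 of 87 (binding); labor uses 197 of 197 (binding).
The binding rows give the dual system: 1·y_feedstock + 3·y_labor = 9.5 and 2·y_feedstock + 4·y_labor = 15.
This yields shadow prices y_feedstock = 3.5, y_labor = 2.
blend D enters the basis when its profit ≥ yᵀa₃ = 3.5·1 + 2·3 = 9.5.

9.5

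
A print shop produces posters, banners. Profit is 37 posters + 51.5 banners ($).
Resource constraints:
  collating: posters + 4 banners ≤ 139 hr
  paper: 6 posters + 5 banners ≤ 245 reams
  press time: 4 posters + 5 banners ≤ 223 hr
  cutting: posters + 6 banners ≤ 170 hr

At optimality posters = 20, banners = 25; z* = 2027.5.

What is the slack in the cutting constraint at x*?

0

cutting used = 1·20 + 6·25 = 170; slack = 170 − 170 = 0.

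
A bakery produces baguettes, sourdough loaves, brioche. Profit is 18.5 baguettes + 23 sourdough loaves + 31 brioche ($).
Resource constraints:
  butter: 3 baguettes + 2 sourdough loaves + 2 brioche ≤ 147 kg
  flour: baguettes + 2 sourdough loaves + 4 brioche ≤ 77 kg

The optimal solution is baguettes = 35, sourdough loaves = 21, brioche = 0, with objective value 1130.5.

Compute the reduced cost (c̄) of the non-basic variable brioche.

Check each constraint at x*: butter 147/147 (tight); flour 77/77 (tight).
The binding rows give the dual system: 3·y_butter + 1·y_flour = 18.5 and 2·y_butter + 2·y_flour = 23.
→ y_butter = 3.5 and y_flour = 8.
Reduced cost of brioche: c₃ − yᵀa₃ = 31 − (3.5·2 + 8·4) = 31 − 39 = -8.

-8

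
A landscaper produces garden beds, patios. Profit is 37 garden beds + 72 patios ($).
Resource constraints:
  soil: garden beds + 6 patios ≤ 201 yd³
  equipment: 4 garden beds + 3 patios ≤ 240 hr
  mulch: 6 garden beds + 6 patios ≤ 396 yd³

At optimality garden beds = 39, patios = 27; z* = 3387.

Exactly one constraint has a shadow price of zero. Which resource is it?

soil: 201/201 (binding)
equipment: 237/240 (slack 3)
mulch: 396/396 (binding)
By complementary slackness, a constraint with positive slack has shadow price 0 → equipment.

equipment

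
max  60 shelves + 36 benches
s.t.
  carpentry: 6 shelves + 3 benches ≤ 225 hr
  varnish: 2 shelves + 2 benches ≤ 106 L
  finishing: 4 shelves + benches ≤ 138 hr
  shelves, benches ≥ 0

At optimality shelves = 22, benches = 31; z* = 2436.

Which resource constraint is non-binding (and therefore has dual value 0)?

finishing

carpentry: 225/225 (binding)
varnish: 106/106 (binding)
finishing: 119/138 (slack 19)
By complementary slackness, a constraint with positive slack has shadow price 0 → finishing.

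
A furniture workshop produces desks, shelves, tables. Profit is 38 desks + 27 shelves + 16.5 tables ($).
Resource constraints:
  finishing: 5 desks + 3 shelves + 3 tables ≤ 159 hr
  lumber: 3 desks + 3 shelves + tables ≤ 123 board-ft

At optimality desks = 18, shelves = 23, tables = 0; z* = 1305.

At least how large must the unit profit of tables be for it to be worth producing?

Check each constraint at x*: finishing 159/159 (tight); lumber 123/123 (tight).
From A_Bᵀ y = c: 5·y_finishing + 3·y_lumber = 38; 3·y_finishing + 3·y_lumber = 27.
Solving: y_finishing = 5.5, y_lumber = 3.5.
tables enters the basis when its profit ≥ yᵀa₃ = 5.5·3 + 3.5·1 = 20.

20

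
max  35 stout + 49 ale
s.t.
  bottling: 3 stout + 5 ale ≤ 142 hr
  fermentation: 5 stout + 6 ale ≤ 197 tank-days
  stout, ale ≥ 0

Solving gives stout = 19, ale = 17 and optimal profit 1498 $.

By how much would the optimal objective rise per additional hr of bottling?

5

At the optimum: bottling uses 142 of 142 (binding); fermentation uses 197 of 197 (binding).
Dual feasibility on the basic columns requires 3·y_bottling + 5·y_fermentation = 35, 5·y_bottling + 6·y_fermentation = 49.
This yields shadow prices y_bottling = 5, y_fermentation = 4.
Shadow price of bottling = 5.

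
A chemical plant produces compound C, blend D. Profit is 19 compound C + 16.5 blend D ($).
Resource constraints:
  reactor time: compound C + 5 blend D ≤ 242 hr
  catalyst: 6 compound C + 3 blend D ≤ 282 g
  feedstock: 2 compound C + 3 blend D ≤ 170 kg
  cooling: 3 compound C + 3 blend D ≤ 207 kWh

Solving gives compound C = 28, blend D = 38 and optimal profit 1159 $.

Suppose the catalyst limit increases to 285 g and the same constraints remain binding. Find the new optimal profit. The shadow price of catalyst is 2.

Δb = 3, so new z* = 1159 + (2)·(3) = 1159 + 6 = 1165.

1165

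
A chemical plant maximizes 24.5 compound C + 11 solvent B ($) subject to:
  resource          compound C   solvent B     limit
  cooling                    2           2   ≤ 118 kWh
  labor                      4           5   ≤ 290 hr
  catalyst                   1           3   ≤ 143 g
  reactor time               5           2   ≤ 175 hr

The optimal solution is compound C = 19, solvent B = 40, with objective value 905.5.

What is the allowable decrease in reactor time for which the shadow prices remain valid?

6

Binding constraints: cooling, reactor time. The basis is B = [[2,2],[5,2]] with det -6.
Per unit decrease in reactor time, x* moves by d = (-0.3333, 0.3333).
The basis stays optimal until catalyst becomes binding; allowable decrease = 6 hr.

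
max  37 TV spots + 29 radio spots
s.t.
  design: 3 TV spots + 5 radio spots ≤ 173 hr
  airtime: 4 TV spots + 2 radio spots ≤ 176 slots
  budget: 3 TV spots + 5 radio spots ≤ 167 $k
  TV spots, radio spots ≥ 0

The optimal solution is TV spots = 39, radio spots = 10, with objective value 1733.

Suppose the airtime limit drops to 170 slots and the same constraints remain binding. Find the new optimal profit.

Binding: airtime and budget. Non-binding: design (6 unused).
By complementary slackness, y = 0 for the non-binding constraint.
Dual feasibility on the basic columns requires 4·y_airtime + 3·y_budget = 37, 2·y_airtime + 5·y_budget = 29.
This yields shadow prices y_airtime = 7, y_budget = 3.
Δz = y_airtime·Δb = 7 × (-6) = -42, so new z* = 1733 − 42 = 1691.

1691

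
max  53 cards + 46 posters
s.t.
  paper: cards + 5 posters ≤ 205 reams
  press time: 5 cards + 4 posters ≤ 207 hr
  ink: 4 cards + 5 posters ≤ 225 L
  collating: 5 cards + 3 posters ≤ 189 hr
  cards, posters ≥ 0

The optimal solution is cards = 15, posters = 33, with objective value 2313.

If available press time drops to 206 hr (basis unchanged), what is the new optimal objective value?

At the optimum: paper uses 180 of 205 (slack = 25); press time uses 207 of 207 (binding); ink uses 225 of 225 (binding); collating uses 174 of 189 (slack = 15).
By complementary slackness, y = 0 for the non-binding constraints.
Dual feasibility on the basic columns requires 5·y_press time + 4·y_ink = 53, 4·y_press time + 5·y_ink = 46.
→ y_press time = 9 and y_ink = 2.
Δz = y_press time·Δb = 9 × (-1) = -9, so new z* = 2313 − 9 = 2304.

2304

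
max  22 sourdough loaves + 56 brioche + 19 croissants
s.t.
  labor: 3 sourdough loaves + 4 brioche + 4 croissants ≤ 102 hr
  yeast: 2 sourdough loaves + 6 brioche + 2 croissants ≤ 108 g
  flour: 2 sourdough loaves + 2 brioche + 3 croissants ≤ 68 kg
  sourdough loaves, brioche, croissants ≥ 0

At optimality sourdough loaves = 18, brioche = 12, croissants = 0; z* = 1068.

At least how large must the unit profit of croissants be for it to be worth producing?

Check each constraint at x*: labor 102/102 (tight); yeast 108/108 (tight); flour 60/68 (slack 8).
Slack constraints have shadow price 0 (complementary slackness).
From A_Bᵀ y = c: 3·y_labor + 2·y_yeast = 22; 4·y_labor + 6·y_yeast = 56.
→ y_labor = 2 and y_yeast = 8.
croissants enters the basis when its profit ≥ yᵀa₃ = 2·4 + 8·2 = 24.

24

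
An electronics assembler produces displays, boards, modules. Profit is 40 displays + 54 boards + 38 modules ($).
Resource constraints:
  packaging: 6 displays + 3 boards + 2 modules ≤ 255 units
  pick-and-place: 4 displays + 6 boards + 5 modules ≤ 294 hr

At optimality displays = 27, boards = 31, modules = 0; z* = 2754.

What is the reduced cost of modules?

At the optimum: packaging uses 255 of 255 (binding); pick-and-place uses 294 of 294 (binding).
The binding rows give the dual system: 6·y_packaging + 4·y_pick-and-place = 40 and 3·y_packaging + 6·y_pick-and-place = 54.
→ y_packaging = 1 and y_pick-and-place = 8.5.
Reduced cost of modules: c₃ − yᵀa₃ = 38 − (1·2 + 8.5·5) = 38 − 44.5 = -6.5.

-6.5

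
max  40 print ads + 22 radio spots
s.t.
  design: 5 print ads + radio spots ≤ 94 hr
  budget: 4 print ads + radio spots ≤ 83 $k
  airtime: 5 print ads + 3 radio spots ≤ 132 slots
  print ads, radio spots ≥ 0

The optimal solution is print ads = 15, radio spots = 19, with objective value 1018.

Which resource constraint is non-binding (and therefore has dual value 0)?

budget

design: 94/94 (binding)
budget: 79/83 (slack 4)
airtime: 132/132 (binding)
By complementary slackness, a constraint with positive slack has shadow price 0 → budget.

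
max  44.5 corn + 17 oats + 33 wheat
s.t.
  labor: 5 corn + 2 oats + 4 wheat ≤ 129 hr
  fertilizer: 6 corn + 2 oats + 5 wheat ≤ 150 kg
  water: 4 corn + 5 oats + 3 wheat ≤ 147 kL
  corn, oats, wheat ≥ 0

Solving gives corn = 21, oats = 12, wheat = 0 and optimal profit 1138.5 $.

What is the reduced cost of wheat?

-3

Binding: labor and fertilizer. Non-binding: water (3 unused).
By complementary slackness, y = 0 for the non-binding constraint.
From A_Bᵀ y = c: 5·y_labor + 6·y_fertilizer = 44.5; 2·y_labor + 2·y_fertilizer = 17.
→ y_labor = 6.5 and y_fertilizer = 2.
Reduced cost of wheat: c₃ − yᵀa₃ = 33 − (6.5·4 + 2·5) = 33 − 36 = -3.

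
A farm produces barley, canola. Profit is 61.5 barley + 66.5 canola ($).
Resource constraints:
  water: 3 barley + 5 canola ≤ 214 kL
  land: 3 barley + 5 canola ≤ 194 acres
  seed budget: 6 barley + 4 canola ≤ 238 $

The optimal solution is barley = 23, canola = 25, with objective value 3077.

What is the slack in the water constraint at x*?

water used = 3·23 + 5·25 = 194; slack = 214 − 194 = 20.

20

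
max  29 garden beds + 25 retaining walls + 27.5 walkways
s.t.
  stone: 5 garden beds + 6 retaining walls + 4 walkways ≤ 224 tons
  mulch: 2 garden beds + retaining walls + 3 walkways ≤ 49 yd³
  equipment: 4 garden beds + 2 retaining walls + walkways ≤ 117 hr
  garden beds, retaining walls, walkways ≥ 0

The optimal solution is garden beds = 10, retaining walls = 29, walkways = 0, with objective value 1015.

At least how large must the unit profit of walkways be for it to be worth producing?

33

Binding: stone and mulch. Non-binding: equipment (19 unused).
Slack constraints have shadow price 0 (complementary slackness).
From A_Bᵀ y = c: 5·y_stone + 2·y_mulch = 29; 6·y_stone + 1·y_mulch = 25.
This yields shadow prices y_stone = 3, y_mulch = 7.
walkways enters the basis when its profit ≥ yᵀa₃ = 3·4 + 7·3 = 33.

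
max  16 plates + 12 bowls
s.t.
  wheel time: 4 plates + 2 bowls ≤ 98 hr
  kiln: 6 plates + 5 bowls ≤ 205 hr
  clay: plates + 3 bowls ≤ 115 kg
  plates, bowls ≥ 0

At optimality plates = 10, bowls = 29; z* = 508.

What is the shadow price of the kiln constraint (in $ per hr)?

At the optimum: wheel time uses 98 of 98 (binding); kiln uses 205 of 205 (binding); clay uses 97 of 115 (slack = 18).
By complementary slackness, y = 0 for the non-binding constraint.
Dual feasibility on the basic columns requires 4·y_wheel time + 6·y_kiln = 16, 2·y_wheel time + 5·y_kiln = 12.
This yields shadow prices y_wheel time = 1, y_kiln = 2.
Shadow price of kiln = 2.

2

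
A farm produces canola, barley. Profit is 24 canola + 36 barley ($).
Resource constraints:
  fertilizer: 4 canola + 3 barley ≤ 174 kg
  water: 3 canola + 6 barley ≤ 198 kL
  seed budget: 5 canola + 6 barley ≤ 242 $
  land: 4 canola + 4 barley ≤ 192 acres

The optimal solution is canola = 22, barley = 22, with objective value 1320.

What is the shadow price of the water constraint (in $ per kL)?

Check each constraint at x*: fertilizer 154/174 (slack 20); water 198/198 (tight); seed budget 242/242 (tight); land 176/192 (slack 16).
Slack constraints have shadow price 0 (complementary slackness).
The binding rows give the dual system: 3·y_water + 5·y_seed budget = 24 and 6·y_water + 6·y_seed budget = 36.
This yields shadow prices y_water = 3, y_seed budget = 3.
Shadow price of water = 3.

3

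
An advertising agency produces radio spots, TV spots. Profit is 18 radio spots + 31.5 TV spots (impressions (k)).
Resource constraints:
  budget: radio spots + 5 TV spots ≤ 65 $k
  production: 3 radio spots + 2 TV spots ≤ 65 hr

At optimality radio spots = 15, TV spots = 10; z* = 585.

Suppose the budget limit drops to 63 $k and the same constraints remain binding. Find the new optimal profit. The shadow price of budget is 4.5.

Δb = -2, so new z* = 585 + (4.5)·(-2) = 585 − 9 = 576.

576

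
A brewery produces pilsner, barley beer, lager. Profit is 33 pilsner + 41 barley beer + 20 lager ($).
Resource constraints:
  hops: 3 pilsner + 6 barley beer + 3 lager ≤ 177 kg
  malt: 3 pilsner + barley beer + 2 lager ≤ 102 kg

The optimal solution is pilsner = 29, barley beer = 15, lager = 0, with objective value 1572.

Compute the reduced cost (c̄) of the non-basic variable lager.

-8

Both hops and malt are binding at x*.
From A_Bᵀ y = c: 3·y_hops + 3·y_malt = 33; 6·y_hops + 1·y_malt = 41.
Solving: y_hops = 6, y_malt = 5.
Reduced cost of lager: c₃ − yᵀa₃ = 20 − (6·3 + 5·2) = 20 − 28 = -8.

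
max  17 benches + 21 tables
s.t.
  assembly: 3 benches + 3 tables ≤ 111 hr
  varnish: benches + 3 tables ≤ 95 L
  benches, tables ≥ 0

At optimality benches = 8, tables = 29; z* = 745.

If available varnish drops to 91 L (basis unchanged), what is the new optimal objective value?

737

Check each constraint at x*: assembly 111/111 (tight); varnish 95/95 (tight).
From A_Bᵀ y = c: 3·y_assembly + 1·y_varnish = 17; 3·y_assembly + 3·y_varnish = 21.
This yields shadow prices y_assembly = 5, y_varnish = 2.
Δz = y_varnish·Δb = 2 × (-4) = -8, so new z* = 745 − 8 = 737.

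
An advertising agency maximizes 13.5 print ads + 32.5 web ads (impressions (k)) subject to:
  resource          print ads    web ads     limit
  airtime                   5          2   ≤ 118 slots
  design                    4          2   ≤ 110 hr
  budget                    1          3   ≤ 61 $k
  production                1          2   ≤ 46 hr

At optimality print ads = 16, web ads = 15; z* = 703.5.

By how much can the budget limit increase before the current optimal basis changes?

8

Binding constraints: budget, production. The basis is B = [[1,3],[1,2]] with det -1.
Per unit increase in budget, x* moves by d = (-2, 1).
The basis stays optimal until print ads reaches 0; allowable increase = 8 $k.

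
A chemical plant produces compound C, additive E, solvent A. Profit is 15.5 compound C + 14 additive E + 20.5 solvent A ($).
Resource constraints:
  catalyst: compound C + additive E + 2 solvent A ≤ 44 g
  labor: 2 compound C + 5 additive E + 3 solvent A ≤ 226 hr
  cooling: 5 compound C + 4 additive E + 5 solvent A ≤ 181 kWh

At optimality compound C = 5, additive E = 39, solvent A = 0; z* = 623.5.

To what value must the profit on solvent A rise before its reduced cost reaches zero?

23.5

Check each constraint at x*: catalyst 44/44 (tight); labor 205/226 (slack 21); cooling 181/181 (tight).
By complementary slackness, y = 0 for the non-binding constraint.
From A_Bᵀ y = c: 1·y_catalyst + 5·y_cooling = 15.5; 1·y_catalyst + 4·y_cooling = 14.
→ y_catalyst = 8 and y_cooling = 1.5.
solvent A enters the basis when its profit ≥ yᵀa₃ = 8·2 + 1.5·5 = 23.5.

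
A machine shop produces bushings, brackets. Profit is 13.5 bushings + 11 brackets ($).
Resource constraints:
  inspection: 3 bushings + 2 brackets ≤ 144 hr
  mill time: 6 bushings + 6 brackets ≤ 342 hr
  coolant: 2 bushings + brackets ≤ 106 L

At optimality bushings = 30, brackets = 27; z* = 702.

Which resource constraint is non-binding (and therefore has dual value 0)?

inspection: 144/144 (binding)
mill time: 342/342 (binding)
coolant: 87/106 (slack 19)
By complementary slackness, a constraint with positive slack has shadow price 0 → coolant.

coolant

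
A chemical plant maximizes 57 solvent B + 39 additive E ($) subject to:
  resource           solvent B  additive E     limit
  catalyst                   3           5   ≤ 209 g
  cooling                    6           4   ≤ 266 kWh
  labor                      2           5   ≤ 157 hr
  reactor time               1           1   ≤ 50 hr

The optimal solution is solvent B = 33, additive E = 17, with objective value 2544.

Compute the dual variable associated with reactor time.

3

At the optimum: catalyst uses 184 of 209 (slack = 25); cooling uses 266 of 266 (binding); labor uses 151 of 157 (slack = 6); reactor time uses 50 of 50 (binding).
Since catalyst, labor are not tight, their duals are 0.
From A_Bᵀ y = c: 6·y_cooling + 1·y_reactor time = 57; 4·y_cooling + 1·y_reactor time = 39.
This yields shadow prices y_cooling = 9, y_reactor time = 3.
Shadow price of reactor time = 3.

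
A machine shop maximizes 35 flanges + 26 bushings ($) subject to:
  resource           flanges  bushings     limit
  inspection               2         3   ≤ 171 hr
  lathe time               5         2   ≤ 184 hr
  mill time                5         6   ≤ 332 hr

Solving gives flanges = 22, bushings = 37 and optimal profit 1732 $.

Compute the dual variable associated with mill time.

Check each constraint at x*: inspection 155/171 (slack 16); lathe time 184/184 (tight); mill time 332/332 (tight).
By complementary slackness, y = 0 for the non-binding constraint.
Dual feasibility on the basic columns requires 5·y_lathe time + 5·y_mill time = 35, 2·y_lathe time + 6·y_mill time = 26.
→ y_lathe time = 4 and y_mill time = 3.
Shadow price of mill time = 3.

3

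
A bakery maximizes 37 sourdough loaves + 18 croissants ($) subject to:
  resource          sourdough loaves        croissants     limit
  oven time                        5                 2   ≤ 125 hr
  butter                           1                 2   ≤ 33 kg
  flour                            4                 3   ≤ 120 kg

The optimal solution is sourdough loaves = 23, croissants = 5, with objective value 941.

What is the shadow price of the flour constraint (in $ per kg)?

0

At the optimum: oven time uses 125 of 125 (binding); butter uses 33 of 33 (binding); flour uses 107 of 120 (slack = 13).
Since flour is not tight, its dual is 0.
From A_Bᵀ y = c: 5·y_oven time + 1·y_butter = 37; 2·y_oven time + 2·y_butter = 18.
This yields shadow prices y_oven time = 7, y_butter = 2.
Shadow price of flour = 0.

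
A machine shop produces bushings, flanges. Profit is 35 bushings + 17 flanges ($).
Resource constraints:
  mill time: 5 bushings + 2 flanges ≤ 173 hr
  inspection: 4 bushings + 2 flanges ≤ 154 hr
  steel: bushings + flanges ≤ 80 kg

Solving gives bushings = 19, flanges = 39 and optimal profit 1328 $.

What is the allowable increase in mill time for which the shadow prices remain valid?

19.5

Binding constraints: mill time, inspection. The basis is B = [[5,2],[4,2]] with det 2.
Per unit increase in mill time, x* moves by d = (1, -2).
The basis stays optimal until flanges reaches 0; allowable increase = 19.5 hr.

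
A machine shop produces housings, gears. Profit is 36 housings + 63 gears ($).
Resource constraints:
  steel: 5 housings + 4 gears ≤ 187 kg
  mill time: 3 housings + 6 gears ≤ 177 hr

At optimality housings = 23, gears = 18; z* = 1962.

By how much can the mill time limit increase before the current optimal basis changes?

Binding constraints: steel, mill time. The basis is B = [[5,4],[3,6]] with det 18.
Per unit increase in mill time, x* moves by d = (-0.2222, 0.2778).
The basis stays optimal until housings reaches 0; allowable increase = 103.5 hr.

103.5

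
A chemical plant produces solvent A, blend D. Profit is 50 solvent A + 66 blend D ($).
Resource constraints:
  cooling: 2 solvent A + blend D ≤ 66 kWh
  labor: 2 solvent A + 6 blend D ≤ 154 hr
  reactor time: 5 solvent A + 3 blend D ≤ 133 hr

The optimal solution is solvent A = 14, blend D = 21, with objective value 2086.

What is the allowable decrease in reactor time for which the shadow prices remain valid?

56

Binding constraints: labor, reactor time. The basis is B = [[2,6],[5,3]] with det -24.
Per unit decrease in reactor time, x* moves by d = (-0.25, 0.0833).
The basis stays optimal until solvent A reaches 0; allowable decrease = 56 hr.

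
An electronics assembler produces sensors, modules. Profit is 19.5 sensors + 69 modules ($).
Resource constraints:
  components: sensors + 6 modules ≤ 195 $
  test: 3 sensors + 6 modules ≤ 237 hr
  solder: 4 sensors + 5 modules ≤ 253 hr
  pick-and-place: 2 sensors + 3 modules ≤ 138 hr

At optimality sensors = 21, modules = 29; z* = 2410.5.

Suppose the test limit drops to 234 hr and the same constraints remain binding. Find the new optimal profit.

Check each constraint at x*: components 195/195 (tight); test 237/237 (tight); solder 229/253 (slack 24); pick-and-place 129/138 (slack 9).
By complementary slackness, y = 0 for the non-binding constraints.
The binding rows give the dual system: 1·y_components + 3·y_test = 19.5 and 6·y_components + 6·y_test = 69.
This yields shadow prices y_components = 7.5, y_test = 4.
Δz = y_test·Δb = 4 × (-3) = -12, so new z* = 2410.5 − 12 = 2398.5.

2398.5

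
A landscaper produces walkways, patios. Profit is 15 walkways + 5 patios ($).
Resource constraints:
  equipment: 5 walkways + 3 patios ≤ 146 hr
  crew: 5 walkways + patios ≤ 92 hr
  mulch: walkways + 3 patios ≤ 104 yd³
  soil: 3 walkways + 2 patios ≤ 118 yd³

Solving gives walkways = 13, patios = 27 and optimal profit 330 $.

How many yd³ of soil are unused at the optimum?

soil used = 3·13 + 2·27 = 93; slack = 118 − 93 = 25.

25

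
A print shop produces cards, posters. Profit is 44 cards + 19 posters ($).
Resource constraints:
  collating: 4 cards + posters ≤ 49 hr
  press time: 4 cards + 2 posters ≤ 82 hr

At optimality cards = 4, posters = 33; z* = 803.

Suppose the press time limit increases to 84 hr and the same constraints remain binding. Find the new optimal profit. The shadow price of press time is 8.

Δb = 2, so new z* = 803 + (8)·(2) = 803 + 16 = 819.

819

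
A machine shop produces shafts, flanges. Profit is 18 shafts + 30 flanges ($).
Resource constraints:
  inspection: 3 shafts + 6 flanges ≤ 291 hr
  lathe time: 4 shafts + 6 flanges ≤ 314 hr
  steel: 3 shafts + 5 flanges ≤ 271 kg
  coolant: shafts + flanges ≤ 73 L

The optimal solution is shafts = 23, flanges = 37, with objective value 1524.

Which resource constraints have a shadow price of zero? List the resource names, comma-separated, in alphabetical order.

inspection: 291/291 (binding)
lathe time: 314/314 (binding)
steel: 254/271 (slack 17)
coolant: 60/73 (slack 13)
By complementary slackness, a constraint with positive slack has shadow price 0 → coolant, steel.

coolant, steel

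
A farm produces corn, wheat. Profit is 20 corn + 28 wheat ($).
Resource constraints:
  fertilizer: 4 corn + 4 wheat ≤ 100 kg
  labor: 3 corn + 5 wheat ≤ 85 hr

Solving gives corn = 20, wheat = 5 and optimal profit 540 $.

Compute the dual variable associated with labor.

Both fertilizer and labor are binding at x*.
The binding rows give the dual system: 4·y_fertilizer + 3·y_labor = 20 and 4·y_fertilizer + 5·y_labor = 28.
This yields shadow prices y_fertilizer = 2, y_labor = 4.
Shadow price of labor = 4.

4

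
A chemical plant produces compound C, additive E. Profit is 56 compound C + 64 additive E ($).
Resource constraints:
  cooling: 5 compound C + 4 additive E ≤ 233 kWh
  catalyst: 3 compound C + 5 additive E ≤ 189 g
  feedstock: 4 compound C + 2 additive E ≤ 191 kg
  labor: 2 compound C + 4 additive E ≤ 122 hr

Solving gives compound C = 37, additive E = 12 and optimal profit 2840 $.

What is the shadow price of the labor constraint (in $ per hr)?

8

Binding: cooling and labor. Non-binding: catalyst (18 unused), feedstock (19 unused).
By complementary slackness, y = 0 for the non-binding constraints.
The binding rows give the dual system: 5·y_cooling + 2·y_labor = 56 and 4·y_cooling + 4·y_labor = 64.
This yields shadow prices y_cooling = 8, y_labor = 8.
Shadow price of labor = 8.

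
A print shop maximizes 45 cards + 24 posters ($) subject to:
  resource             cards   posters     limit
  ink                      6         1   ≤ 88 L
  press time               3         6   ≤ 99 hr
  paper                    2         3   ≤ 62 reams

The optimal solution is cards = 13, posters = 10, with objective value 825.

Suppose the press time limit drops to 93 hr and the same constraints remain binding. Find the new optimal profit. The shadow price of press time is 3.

Δb = -6, so new z* = 825 + (3)·(-6) = 825 − 18 = 807.

807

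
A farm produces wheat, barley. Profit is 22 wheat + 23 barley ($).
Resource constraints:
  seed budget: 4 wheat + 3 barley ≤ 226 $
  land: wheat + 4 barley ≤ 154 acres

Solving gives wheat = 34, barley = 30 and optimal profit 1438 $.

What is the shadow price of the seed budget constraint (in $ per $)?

At the optimum: seed budget uses 226 of 226 (binding); land uses 154 of 154 (binding).
The binding rows give the dual system: 4·y_seed budget + 1·y_land = 22 and 3·y_seed budget + 4·y_land = 23.
→ y_seed budget = 5 and y_land = 2.
Shadow price of seed budget = 5.

5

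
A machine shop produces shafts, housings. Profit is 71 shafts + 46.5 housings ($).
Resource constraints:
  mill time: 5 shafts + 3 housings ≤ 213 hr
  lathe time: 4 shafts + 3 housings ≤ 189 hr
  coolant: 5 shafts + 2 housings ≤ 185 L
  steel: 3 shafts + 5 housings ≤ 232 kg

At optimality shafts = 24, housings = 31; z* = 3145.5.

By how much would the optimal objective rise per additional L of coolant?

0

At the optimum: mill time uses 213 of 213 (binding); lathe time uses 189 of 189 (binding); coolant uses 182 of 185 (slack = 3); steel uses 227 of 232 (slack = 5).
Since coolant, steel are not tight, their duals are 0.
The binding rows give the dual system: 5·y_mill time + 4·y_lathe time = 71 and 3·y_mill time + 3·y_lathe time = 46.5.
This yields shadow prices y_mill time = 9, y_lathe time = 6.5.
Shadow price of coolant = 0.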